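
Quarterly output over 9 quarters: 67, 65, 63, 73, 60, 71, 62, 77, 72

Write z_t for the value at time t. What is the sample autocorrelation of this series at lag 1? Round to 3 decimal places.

-0.407

Mean z̄ = (67 + 65 + 63 + 73 + 60 + 71 + 62 + 77 + 72)/9 = 67.7778
Numerator Σ_{t=1}^{8}(z_t−z̄)(z_{t+1}−z̄) = -108.1605
Denominator Σ(z_t−z̄)² = 265.5556
r_1 = -108.1605 / 265.5556 = -0.407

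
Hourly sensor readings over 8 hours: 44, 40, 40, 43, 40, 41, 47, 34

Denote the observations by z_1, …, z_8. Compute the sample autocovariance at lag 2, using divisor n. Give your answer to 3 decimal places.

-1.254

Mean z̄ = (44 + 40 + 40 + 43 + 40 + 41 + 47 + 34)/8 = 41.1250
Deviations: 2.8750, -1.1250, -1.1250, 1.8750, -1.1250, -0.1250, 5.8750, -7.1250
Σ_{t=1}^{6}(z_t−z̄)(z_{t+2}−z̄) = -10.0313
γ_2 = -10.0313 / 8 = -1.254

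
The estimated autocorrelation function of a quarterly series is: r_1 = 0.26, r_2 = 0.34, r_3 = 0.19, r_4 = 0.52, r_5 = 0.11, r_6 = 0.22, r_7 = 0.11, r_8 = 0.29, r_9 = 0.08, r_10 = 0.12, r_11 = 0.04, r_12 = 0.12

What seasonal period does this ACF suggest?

4

The largest autocorrelation is r_4 = 0.52; the remaining lags stay at or below 0.34.
The dominant spike at lag 4 indicates a seasonal period of 4.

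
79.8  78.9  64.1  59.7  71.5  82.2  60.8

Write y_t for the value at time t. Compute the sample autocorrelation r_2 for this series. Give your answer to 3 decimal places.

-0.523

Mean ȳ = (79.8 + 78.9 + 64.1 + 59.7 + 71.5 + 82.2 + 60.8)/7 = 71.0000
Σ(y_t−ȳ)(y_{t+2}−ȳ) = (-60.7200) + (-89.2700) + (-3.4500) + (-126.5600) + (-5.1000) = -285.1000
Denominator Σ(y_t−ȳ)² = 544.8800
r_2 = -285.1000 / 544.8800 = -0.523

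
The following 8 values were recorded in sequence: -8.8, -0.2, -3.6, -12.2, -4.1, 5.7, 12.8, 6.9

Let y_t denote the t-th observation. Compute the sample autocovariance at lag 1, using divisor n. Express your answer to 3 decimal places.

Mean ȳ = (-8.8 − 0.2 − 3.6 − 12.2 − 4.1 + 5.7 + 12.8 + 6.9)/8 = -0.4375
Σ_{t=1}^{7}(y_t−ȳ)(y_{t+1}−ȳ) = 233.4386
γ_1 = 233.4386 / 8 = 29.180

29.180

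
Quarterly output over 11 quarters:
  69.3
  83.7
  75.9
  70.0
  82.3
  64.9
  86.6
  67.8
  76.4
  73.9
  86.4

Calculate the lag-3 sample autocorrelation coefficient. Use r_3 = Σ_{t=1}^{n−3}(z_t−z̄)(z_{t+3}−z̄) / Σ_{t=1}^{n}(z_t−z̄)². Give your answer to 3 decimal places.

Mean z̄ = (69.3 + 83.7 + 75.9 + 70.0 + 82.3 + 64.9 + 86.6 + 67.8 + 76.4 + 73.9 + 86.4)/11 = 76.1091
Numerator Σ_{t=1}^{8}(z_t−z̄)(z_{t+3}−z̄) = -136.5393
Denominator Σ(z_t−z̄)² = 595.2891
r_3 = -136.5393 / 595.2891 = -0.229

-0.229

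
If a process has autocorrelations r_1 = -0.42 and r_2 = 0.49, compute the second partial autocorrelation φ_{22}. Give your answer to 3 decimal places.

φ_{22} = (r_2 − r_1²) / (1 − r_1²)
r_1² = (-0.42)² = 0.1764
Numerator = 0.49 − 0.1764 = 0.3136; denominator = 1 − 0.1764 = 0.8236
φ_{22} = 0.3136 / 0.8236 = 0.381

0.381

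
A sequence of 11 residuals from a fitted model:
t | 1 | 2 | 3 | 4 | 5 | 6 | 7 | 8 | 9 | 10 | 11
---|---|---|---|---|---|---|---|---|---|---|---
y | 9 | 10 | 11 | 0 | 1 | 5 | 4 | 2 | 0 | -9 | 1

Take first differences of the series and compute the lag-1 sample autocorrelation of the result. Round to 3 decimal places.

-0.318

First differences Δy: 1, 1, -11, 1, 4, -1, -2, -2, -9, 10
Mean of differences = -0.8000
Numerator Σ(Δy_t−Δȳ)(Δy_{t+1}−Δȳ) = -102.8400
Denominator Σ(Δy_t−Δȳ)² = 323.6000
r_1(Δy) = -102.8400 / 323.6000 = -0.318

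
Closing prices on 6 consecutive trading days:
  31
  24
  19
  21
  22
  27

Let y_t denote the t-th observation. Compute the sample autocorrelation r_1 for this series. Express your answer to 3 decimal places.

0.156

Mean ȳ = (31 + 24 + 19 + 21 + 22 + 27)/6 = 24.0000
Deviations from mean: 7.0000, 0.0000, -5.0000, -3.0000, -2.0000, 3.0000
Σ(y_t−ȳ)(y_{t+1}−ȳ) = (0.0000) + (0.0000) + (15.0000) + (6.0000) + (-6.0000) = 15.0000
Denominator Σ(y_t−ȳ)² = 96.0000
r_1 = 15.0000 / 96.0000 = 0.156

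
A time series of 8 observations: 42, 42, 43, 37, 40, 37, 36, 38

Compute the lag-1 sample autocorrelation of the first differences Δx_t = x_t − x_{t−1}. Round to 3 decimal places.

-0.620

First differences Δx: 0, 1, -6, 3, -3, -1, 2
Mean of differences = -0.5714
Numerator Σ(Δx_t−Δx̄)(Δx_{t+1}−Δx̄) = -35.7551
Denominator Σ(Δx_t−Δx̄)² = 57.7143
r_1(Δx) = -35.7551 / 57.7143 = -0.620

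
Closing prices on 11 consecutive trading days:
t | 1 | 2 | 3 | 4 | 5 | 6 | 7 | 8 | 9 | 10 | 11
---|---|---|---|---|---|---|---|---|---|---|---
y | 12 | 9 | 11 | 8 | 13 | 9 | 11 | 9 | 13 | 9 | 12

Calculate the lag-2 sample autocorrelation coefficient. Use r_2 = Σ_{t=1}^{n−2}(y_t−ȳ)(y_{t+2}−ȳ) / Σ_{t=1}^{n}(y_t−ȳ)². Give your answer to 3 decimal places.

Mean ȳ = (12 + 9 + 11 + 8 + 13 + 9 + 11 + 9 + 13 + 9 + 12)/11 = 10.5455
Numerator Σ_{t=1}^{9}(y_t−ȳ)(y_{t+2}−ȳ) = 20.2231
Denominator Σ(y_t−ȳ)² = 32.7273
r_2 = 20.2231 / 32.7273 = 0.618

0.618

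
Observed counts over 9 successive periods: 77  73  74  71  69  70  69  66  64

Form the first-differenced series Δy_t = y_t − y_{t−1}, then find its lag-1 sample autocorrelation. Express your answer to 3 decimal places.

First differences Δy: -4, 1, -3, -2, 1, -1, -3, -2
Mean of differences = -1.6250
Numerator Σ(Δy_t−Δȳ)(Δy_{t+1}−Δȳ) = -9.0156
Denominator Σ(Δy_t−Δȳ)² = 23.8750
r_1(Δy) = -9.0156 / 23.8750 = -0.378

-0.378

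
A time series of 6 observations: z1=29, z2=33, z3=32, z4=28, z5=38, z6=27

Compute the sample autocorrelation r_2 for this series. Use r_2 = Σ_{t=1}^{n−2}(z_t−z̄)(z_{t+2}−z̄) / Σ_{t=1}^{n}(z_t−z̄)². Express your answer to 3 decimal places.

Mean z̄ = (29 + 33 + 32 + 28 + 38 + 27)/6 = 31.1667
Deviations from mean: -2.1667, 1.8333, 0.8333, -3.1667, 6.8333, -4.1667
Σ(z_t−z̄)(z_{t+2}−z̄) = (-1.8056) + (-5.8056) + (5.6944) + (13.1944) = 11.2778
Denominator Σ(z_t−z̄)² = 82.8333
r_2 = 11.2778 / 82.8333 = 0.136

0.136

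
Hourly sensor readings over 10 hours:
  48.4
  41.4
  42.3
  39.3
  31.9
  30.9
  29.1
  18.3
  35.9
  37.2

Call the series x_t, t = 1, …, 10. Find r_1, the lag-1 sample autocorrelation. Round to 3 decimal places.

Mean x̄ = (48.4 + 41.4 + 42.3 + 39.3 + 31.9 + 30.9 + 29.1 + 18.3 + 35.9 + 37.2)/10 = 35.4700
Numerator Σ_{t=1}^{9}(x_t−x̄)(x_{t+1}−x̄) = 277.8221
Denominator Σ(x_t−x̄)² = 635.8610
r_1 = 277.8221 / 635.8610 = 0.437

0.437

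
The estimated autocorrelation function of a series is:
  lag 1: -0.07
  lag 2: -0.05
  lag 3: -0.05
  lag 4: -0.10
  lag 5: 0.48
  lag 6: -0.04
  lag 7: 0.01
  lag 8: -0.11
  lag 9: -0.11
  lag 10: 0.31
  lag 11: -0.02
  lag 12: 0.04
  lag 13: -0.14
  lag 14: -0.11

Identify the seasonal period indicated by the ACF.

5

The largest autocorrelation is r_5 = 0.48, with a weaker echo at lag 10 (0.31); the remaining lags stay at or below 0.04.
The dominant spike at lag 5 indicates a seasonal period of 5.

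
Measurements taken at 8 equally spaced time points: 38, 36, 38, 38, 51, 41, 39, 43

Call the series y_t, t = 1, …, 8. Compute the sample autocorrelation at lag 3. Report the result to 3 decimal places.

-0.078

Mean ȳ = (38 + 36 + 38 + 38 + 51 + 41 + 39 + 43)/8 = 40.5000
Deviations from mean: -2.5000, -4.5000, -2.5000, -2.5000, 10.5000, 0.5000, -1.5000, 2.5000
Σ(y_t−ȳ)(y_{t+3}−ȳ) = (6.2500) + (-47.2500) + (-1.2500) + (3.7500) + (26.2500) = -12.2500
Denominator Σ(y_t−ȳ)² = 158.0000
r_3 = -12.2500 / 158.0000 = -0.078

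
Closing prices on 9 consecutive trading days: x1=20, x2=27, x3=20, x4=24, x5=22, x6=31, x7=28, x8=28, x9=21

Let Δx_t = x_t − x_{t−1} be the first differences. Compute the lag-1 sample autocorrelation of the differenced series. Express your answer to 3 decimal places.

-0.507

First differences Δx: 7, -7, 4, -2, 9, -3, 0, -7
Mean of differences = 0.1250
Numerator Σ(Δx_t−Δx̄)(Δx_{t+1}−Δx̄) = -130.1406
Denominator Σ(Δx_t−Δx̄)² = 256.8750
r_1(Δx) = -130.1406 / 256.8750 = -0.507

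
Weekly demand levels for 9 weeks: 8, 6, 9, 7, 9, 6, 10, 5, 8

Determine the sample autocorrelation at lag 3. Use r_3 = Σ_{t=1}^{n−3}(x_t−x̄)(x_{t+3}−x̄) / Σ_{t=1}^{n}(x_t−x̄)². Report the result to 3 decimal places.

Mean x̄ = (8 + 6 + 9 + 7 + 9 + 6 + 10 + 5 + 8)/9 = 7.5556
Σ(x_t−x̄)(x_{t+3}−x̄) = (-0.2469) + (-2.2469) + (-2.2469) + (-1.3580) + (-3.6914) + (-0.6914) = -10.4815
Denominator Σ(x_t−x̄)² = 22.2222
r_3 = -10.4815 / 22.2222 = -0.472

-0.472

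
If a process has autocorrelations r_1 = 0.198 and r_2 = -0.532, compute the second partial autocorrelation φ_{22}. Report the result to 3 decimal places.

-0.595

φ_{22} = (r_2 − r_1²) / (1 − r_1²)
r_1² = (0.198)² = 0.039204
Numerator = -0.532 − 0.0392 = -0.5712; denominator = 1 − 0.0392 = 0.9608
φ_{22} = -0.5712 / 0.9608 = -0.595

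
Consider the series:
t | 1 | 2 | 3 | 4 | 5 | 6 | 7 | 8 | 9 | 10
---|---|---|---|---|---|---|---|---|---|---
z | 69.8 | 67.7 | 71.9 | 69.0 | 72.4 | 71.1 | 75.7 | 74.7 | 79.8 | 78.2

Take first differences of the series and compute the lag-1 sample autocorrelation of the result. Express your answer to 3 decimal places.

-0.823

First differences Δz: -2.1, 4.2, -2.9, 3.4, -1.3, 4.6, -1.0, 5.1, -1.6
Mean of differences = 0.9333
Numerator Σ(Δz_t−Δz̄)(Δz_{t+1}−Δz̄) = -71.2844
Denominator Σ(Δz_t−Δz̄)² = 86.6000
r_1(Δz) = -71.2844 / 86.6000 = -0.823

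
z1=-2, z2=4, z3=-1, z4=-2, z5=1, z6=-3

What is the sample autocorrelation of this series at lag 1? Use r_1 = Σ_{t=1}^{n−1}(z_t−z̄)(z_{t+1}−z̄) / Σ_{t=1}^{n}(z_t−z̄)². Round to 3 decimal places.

Mean z̄ = (-2 + 4 − 1 − 2 + 1 − 3)/6 = -0.5000
Deviations from mean: -1.5000, 4.5000, -0.5000, -1.5000, 1.5000, -2.5000
Σ(z_t−z̄)(z_{t+1}−z̄) = (-6.7500) + (-2.2500) + (0.7500) + (-2.2500) + (-3.7500) = -14.2500
Denominator Σ(z_t−z̄)² = 33.5000
r_1 = -14.2500 / 33.5000 = -0.425

-0.425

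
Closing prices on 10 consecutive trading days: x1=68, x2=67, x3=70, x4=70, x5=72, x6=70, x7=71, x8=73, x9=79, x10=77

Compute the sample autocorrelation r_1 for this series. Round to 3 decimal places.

Mean x̄ = (68 + 67 + 70 + 70 + 72 + 70 + 71 + 73 + 79 + 77)/10 = 71.7000
Numerator Σ_{t=1}^{9}(x_t−x̄)(x_{t+1}−x̄) = 75.7100
Denominator Σ(x_t−x̄)² = 128.1000
r_1 = 75.7100 / 128.1000 = 0.591

0.591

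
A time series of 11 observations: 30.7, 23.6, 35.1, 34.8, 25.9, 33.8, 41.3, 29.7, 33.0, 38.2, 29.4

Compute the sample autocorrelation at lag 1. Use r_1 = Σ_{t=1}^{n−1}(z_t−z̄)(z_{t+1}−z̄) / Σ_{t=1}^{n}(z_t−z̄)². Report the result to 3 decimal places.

Mean z̄ = (30.7 + 23.6 + 35.1 + 34.8 + 25.9 + 33.8 + 41.3 + 29.7 + 33.0 + 38.2 + 29.4)/11 = 32.3182
Numerator Σ_{t=1}^{10}(z_t−z̄)(z_{t+1}−z̄) = -53.8258
Denominator Σ(z_t−z̄)² = 267.0164
r_1 = -53.8258 / 267.0164 = -0.202

-0.202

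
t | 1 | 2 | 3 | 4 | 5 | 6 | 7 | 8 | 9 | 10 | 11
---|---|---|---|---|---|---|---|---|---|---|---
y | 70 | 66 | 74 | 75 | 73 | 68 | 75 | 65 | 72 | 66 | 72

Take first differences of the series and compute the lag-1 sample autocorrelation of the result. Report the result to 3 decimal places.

-0.709

First differences Δy: -4, 8, 1, -2, -5, 7, -10, 7, -6, 6
Mean of differences = 0.2000
Numerator Σ(Δy_t−Δȳ)(Δy_{t+1}−Δȳ) = -269.0400
Denominator Σ(Δy_t−Δȳ)² = 379.6000
r_1(Δy) = -269.0400 / 379.6000 = -0.709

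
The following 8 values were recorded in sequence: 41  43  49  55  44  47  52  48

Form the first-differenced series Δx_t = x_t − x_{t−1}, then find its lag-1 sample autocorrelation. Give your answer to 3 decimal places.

First differences Δx: 2, 6, 6, -11, 3, 5, -4
Mean of differences = 1.0000
Numerator Σ(Δx_t−Δx̄)(Δx_{t+1}−Δx̄) = -66.0000
Denominator Σ(Δx_t−Δx̄)² = 240.0000
r_1(Δx) = -66.0000 / 240.0000 = -0.275

-0.275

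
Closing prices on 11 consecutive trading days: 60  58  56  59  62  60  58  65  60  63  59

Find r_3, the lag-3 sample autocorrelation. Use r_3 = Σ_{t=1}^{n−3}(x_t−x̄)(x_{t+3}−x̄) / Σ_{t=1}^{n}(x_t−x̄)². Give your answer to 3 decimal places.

Mean x̄ = (60 + 58 + 56 + 59 + 62 + 60 + 58 + 65 + 60 + 63 + 59)/11 = 60.0000
Numerator Σ_{t=1}^{8}(x_t−x̄)(x_{t+3}−x̄) = -3.0000
Denominator Σ(x_t−x̄)² = 64.0000
r_3 = -3.0000 / 64.0000 = -0.047

-0.047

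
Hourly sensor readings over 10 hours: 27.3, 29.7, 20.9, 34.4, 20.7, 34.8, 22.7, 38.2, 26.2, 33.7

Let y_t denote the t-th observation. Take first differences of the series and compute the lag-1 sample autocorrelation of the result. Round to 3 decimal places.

First differences Δy: 2.4, -8.8, 13.5, -13.7, 14.1, -12.1, 15.5, -12.0, 7.5
Mean of differences = 0.7111
Numerator Σ(Δy_t−Δȳ)(Δy_{t+1}−Δȳ) = -1150.2168
Denominator Σ(Δy_t−Δȳ)² = 1234.3089
r_1(Δy) = -1150.2168 / 1234.3089 = -0.932

-0.932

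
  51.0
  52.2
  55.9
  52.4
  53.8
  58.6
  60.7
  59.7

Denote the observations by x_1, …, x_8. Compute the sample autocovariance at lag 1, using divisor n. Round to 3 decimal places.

6.278

Mean x̄ = (51.0 + 52.2 + 55.9 + 52.4 + 53.8 + 58.6 + 60.7 + 59.7)/8 = 55.5375
Σ_{t=1}^{7}(x_t−x̄)(x_{t+1}−x̄) = 50.2261
γ_1 = 50.2261 / 8 = 6.278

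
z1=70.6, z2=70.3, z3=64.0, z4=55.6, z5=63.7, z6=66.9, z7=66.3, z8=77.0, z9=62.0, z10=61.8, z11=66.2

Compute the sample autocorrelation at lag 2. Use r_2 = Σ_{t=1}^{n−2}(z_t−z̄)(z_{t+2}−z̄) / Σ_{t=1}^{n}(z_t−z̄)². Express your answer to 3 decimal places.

-0.316

Mean z̄ = (70.6 + 70.3 + 64.0 + 55.6 + 63.7 + 66.9 + 66.3 + 77.0 + 62.0 + 61.8 + 66.2)/11 = 65.8545
Numerator Σ_{t=1}^{9}(z_t−z̄)(z_{t+2}−z̄) = -98.6578
Denominator Σ(z_t−z̄)² = 312.4473
r_2 = -98.6578 / 312.4473 = -0.316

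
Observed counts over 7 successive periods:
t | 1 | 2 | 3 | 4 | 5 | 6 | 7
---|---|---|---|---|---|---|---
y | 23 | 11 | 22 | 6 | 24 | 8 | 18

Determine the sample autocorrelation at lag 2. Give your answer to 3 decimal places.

0.690

Mean ȳ = (23 + 11 + 22 + 6 + 24 + 8 + 18)/7 = 16.0000
Numerator Σ_{t=1}^{5}(y_t−ȳ)(y_{t+2}−ȳ) = 236.0000
Denominator Σ(y_t−ȳ)² = 342.0000
r_2 = 236.0000 / 342.0000 = 0.690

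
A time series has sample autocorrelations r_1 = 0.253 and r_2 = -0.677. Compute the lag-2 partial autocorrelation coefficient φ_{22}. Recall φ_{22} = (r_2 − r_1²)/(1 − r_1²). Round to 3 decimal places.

φ_{22} = (r_2 − r_1²) / (1 − r_1²)
r_1² = (0.253)² = 0.064009
Numerator = -0.677 − 0.0640 = -0.7410; denominator = 1 − 0.0640 = 0.9360
φ_{22} = -0.7410 / 0.9360 = -0.792

-0.792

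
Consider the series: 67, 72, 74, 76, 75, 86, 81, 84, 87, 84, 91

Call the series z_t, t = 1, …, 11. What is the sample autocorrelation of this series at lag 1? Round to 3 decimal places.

Mean z̄ = (67 + 72 + 74 + 76 + 75 + 86 + 81 + 84 + 87 + 84 + 91)/11 = 79.7273
Numerator Σ_{t=1}^{10}(z_t−z̄)(z_{t+1}−z̄) = 275.6529
Denominator Σ(z_t−z̄)² = 548.1818
r_1 = 275.6529 / 548.1818 = 0.503

0.503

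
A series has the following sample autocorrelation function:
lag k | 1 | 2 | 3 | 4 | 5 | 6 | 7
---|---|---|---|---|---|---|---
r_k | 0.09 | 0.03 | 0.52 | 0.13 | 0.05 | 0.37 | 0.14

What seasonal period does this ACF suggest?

The largest autocorrelation is r_3 = 0.52, with a weaker echo at lag 6 (0.37); the remaining lags stay at or below 0.14.
The dominant spike at lag 3 indicates a seasonal period of 3.

3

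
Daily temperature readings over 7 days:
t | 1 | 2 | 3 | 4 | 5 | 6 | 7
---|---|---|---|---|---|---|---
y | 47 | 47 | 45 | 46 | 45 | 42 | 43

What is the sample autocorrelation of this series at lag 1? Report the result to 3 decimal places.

Mean ȳ = (47 + 47 + 45 + 46 + 45 + 42 + 43)/7 = 45.0000
Σ(y_t−ȳ)(y_{t+1}−ȳ) = (4.0000) + (0.0000) + (0.0000) + (0.0000) + (0.0000) + (6.0000) = 10.0000
Denominator Σ(y_t−ȳ)² = 22.0000
r_1 = 10.0000 / 22.0000 = 0.455

0.455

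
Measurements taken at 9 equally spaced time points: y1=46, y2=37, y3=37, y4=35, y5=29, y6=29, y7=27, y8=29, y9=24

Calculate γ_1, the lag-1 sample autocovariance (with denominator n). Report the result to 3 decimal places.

18.250

Mean ȳ = (46 + 37 + 37 + 35 + 29 + 29 + 27 + 29 + 24)/9 = 32.5556
Σ_{t=1}^{8}(y_t−ȳ)(y_{t+1}−ȳ) = 164.2469
γ_1 = 164.2469 / 9 = 18.250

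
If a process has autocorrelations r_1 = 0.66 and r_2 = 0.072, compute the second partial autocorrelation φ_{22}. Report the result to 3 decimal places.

-0.644

φ_{22} = (r_2 − r_1²) / (1 − r_1²)
r_1² = (0.66)² = 0.4356
Numerator = 0.072 − 0.4356 = -0.3636; denominator = 1 − 0.4356 = 0.5644
φ_{22} = -0.3636 / 0.5644 = -0.644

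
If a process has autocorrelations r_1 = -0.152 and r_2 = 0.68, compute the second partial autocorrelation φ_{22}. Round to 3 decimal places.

0.672

φ_{22} = (r_2 − r_1²) / (1 − r_1²)
r_1² = (-0.152)² = 0.023104
Numerator = 0.68 − 0.0231 = 0.6569; denominator = 1 − 0.0231 = 0.9769
φ_{22} = 0.6569 / 0.9769 = 0.672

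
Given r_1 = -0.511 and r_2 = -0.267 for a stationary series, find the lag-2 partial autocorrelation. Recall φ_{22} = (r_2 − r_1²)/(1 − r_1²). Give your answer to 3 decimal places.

-0.715

φ_{22} = (r_2 − r_1²) / (1 − r_1²)
r_1² = (-0.511)² = 0.261121
Numerator = -0.267 − 0.2611 = -0.5281; denominator = 1 − 0.2611 = 0.7389
φ_{22} = -0.5281 / 0.7389 = -0.715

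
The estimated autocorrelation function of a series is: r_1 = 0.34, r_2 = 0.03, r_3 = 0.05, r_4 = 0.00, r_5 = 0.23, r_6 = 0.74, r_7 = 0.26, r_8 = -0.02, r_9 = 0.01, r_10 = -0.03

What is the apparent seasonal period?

The largest autocorrelation is r_6 = 0.74; the remaining lags stay at or below 0.34. The elevated value at lag 1 (0.34), dropping to 0.03 at lag 2, reflects decaying short-term dependence rather than seasonality.
The dominant spike at lag 6 indicates a seasonal period of 6.

6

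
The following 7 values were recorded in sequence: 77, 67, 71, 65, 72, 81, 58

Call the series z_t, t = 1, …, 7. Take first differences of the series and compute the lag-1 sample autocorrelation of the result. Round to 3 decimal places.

First differences Δz: -10, 4, -6, 7, 9, -23
Mean of differences = -3.1667
Numerator Σ(Δz_t−Δz̄)(Δz_{t+1}−Δz̄) = -215.6944
Denominator Σ(Δz_t−Δz̄)² = 750.8333
r_1(Δz) = -215.6944 / 750.8333 = -0.287

-0.287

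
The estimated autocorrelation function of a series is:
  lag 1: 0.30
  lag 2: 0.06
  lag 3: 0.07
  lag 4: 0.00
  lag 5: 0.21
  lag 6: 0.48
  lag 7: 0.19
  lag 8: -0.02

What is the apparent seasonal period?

6

The largest autocorrelation is r_6 = 0.48; the remaining lags stay at or below 0.30. The elevated value at lag 1 (0.30), dropping to 0.06 at lag 2, reflects decaying short-term dependence rather than seasonality.
The dominant spike at lag 6 indicates a seasonal period of 6.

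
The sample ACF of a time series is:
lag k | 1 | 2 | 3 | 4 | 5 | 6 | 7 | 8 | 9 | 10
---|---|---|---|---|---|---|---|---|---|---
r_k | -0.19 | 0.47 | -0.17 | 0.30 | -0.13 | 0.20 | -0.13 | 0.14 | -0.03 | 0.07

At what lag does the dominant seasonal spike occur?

2

The largest autocorrelation is r_2 = 0.47, with weaker echoes at lags 4 (0.30) and 6 (0.20); the remaining lags stay at or below 0.14.
The dominant spike at lag 2 indicates a seasonal period of 2.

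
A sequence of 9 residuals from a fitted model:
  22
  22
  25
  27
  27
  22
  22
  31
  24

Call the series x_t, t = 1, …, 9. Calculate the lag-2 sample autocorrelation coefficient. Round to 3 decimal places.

-0.424

Mean x̄ = (22 + 22 + 25 + 27 + 27 + 22 + 22 + 31 + 24)/9 = 24.6667
Σ(x_t−x̄)(x_{t+2}−x̄) = (-0.8889) + (-6.2222) + (0.7778) + (-6.2222) + (-6.2222) + (-16.8889) + (1.7778) = -33.8889
Denominator Σ(x_t−x̄)² = 80.0000
r_2 = -33.8889 / 80.0000 = -0.424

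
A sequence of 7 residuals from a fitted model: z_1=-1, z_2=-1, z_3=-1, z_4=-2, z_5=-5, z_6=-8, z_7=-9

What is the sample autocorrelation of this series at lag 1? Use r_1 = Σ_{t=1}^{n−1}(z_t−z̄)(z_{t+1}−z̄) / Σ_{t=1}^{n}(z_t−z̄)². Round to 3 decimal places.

Mean z̄ = (-1 − 1 − 1 − 2 − 5 − 8 − 9)/7 = -3.8571
Deviations from mean: 2.8571, 2.8571, 2.8571, 1.8571, -1.1429, -4.1429, -5.1429
Σ(z_t−z̄)(z_{t+1}−z̄) = (8.1633) + (8.1633) + (5.3061) + (-2.1224) + (4.7347) + (21.3061) = 45.5510
Denominator Σ(z_t−z̄)² = 72.8571
r_1 = 45.5510 / 72.8571 = 0.625

0.625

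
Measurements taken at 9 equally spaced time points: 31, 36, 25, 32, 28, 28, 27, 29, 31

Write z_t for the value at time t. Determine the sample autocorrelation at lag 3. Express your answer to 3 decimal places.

-0.083

Mean z̄ = (31 + 36 + 25 + 32 + 28 + 28 + 27 + 29 + 31)/9 = 29.6667
Σ(z_t−z̄)(z_{t+3}−z̄) = (3.1111) + (-10.5556) + (7.7778) + (-6.2222) + (1.1111) + (-2.2222) = -7.0000
Denominator Σ(z_t−z̄)² = 84.0000
r_3 = -7.0000 / 84.0000 = -0.083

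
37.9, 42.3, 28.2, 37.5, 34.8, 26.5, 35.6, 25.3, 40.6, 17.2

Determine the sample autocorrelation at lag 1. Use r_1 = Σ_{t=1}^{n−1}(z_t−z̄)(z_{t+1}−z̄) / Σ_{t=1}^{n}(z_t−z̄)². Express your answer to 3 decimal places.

-0.415

Mean z̄ = (37.9 + 42.3 + 28.2 + 37.5 + 34.8 + 26.5 + 35.6 + 25.3 + 40.6 + 17.2)/10 = 32.5900
Numerator Σ_{t=1}^{9}(z_t−z̄)(z_{t+1}−z̄) = -237.1701
Denominator Σ(z_t−z̄)² = 571.0490
r_1 = -237.1701 / 571.0490 = -0.415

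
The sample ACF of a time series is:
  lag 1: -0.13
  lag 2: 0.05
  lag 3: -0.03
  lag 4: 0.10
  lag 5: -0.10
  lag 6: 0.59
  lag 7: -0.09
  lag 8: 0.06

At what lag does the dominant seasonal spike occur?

6

The largest autocorrelation is r_6 = 0.59; the remaining lags stay at or below 0.10.
The dominant spike at lag 6 indicates a seasonal period of 6.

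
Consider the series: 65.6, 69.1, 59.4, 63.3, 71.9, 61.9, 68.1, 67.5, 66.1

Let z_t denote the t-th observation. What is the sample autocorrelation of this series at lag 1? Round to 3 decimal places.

Mean z̄ = (65.6 + 69.1 + 59.4 + 63.3 + 71.9 + 61.9 + 68.1 + 67.5 + 66.1)/9 = 65.8778
Numerator Σ_{t=1}^{8}(z_t−z̄)(z_{t+1}−z̄) = -49.4227
Denominator Σ(z_t−z̄)² = 118.7756
r_1 = -49.4227 / 118.7756 = -0.416

-0.416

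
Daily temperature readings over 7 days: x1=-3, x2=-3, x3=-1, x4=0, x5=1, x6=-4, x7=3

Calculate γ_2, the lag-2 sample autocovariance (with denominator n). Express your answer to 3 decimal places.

Mean x̄ = (-3 − 3 − 1 + 0 + 1 − 4 + 3)/7 = -1.0000
Σ_{t=1}^{5}(x_t−x̄)(x_{t+2}−x̄) = 3.0000
γ_2 = 3.0000 / 7 = 0.429

0.429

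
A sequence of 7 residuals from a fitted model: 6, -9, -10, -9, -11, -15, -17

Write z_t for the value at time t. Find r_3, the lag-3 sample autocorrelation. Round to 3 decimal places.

0.017

Mean z̄ = (6 − 9 − 10 − 9 − 11 − 15 − 17)/7 = -9.2857
Deviations from mean: 15.2857, 0.2857, -0.7143, 0.2857, -1.7143, -5.7143, -7.7143
Σ(z_t−z̄)(z_{t+3}−z̄) = (4.3673) + (-0.4898) + (4.0816) + (-2.2041) = 5.7551
Denominator Σ(z_t−z̄)² = 329.4286
r_3 = 5.7551 / 329.4286 = 0.017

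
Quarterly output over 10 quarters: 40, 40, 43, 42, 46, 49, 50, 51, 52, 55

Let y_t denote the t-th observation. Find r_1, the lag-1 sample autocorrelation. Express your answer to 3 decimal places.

0.689

Mean ȳ = (40 + 40 + 43 + 42 + 46 + 49 + 50 + 51 + 52 + 55)/10 = 46.8000
Numerator Σ_{t=1}^{9}(y_t−ȳ)(y_{t+1}−ȳ) = 177.3600
Denominator Σ(y_t−ȳ)² = 257.6000
r_1 = 177.3600 / 257.6000 = 0.689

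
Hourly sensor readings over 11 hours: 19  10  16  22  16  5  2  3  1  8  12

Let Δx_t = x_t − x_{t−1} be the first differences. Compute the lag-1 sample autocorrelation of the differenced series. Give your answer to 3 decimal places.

0.136

First differences Δx: -9, 6, 6, -6, -11, -3, 1, -2, 7, 4
Mean of differences = -0.7000
Numerator Σ(Δx_t−Δx̄)(Δx_{t+1}−Δx̄) = 52.1100
Denominator Σ(Δx_t−Δx̄)² = 384.1000
r_1(Δx) = 52.1100 / 384.1000 = 0.136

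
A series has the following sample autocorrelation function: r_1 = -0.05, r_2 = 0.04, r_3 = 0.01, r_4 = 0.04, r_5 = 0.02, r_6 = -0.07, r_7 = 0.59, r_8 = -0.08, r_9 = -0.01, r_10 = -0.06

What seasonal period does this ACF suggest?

7

The largest autocorrelation is r_7 = 0.59; the remaining lags stay at or below 0.04.
The dominant spike at lag 7 indicates a seasonal period of 7.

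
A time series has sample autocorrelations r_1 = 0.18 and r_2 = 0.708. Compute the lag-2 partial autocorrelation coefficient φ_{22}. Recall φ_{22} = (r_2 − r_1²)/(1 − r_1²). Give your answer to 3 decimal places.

φ_{22} = (r_2 − r_1²) / (1 − r_1²)
r_1² = (0.18)² = 0.0324
Numerator = 0.708 − 0.0324 = 0.6756; denominator = 1 − 0.0324 = 0.9676
φ_{22} = 0.6756 / 0.9676 = 0.698

0.698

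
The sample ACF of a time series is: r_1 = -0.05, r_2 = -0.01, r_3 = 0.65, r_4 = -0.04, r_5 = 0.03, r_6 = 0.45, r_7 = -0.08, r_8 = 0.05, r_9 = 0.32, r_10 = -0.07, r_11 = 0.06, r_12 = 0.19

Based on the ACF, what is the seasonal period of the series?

3

The largest autocorrelation is r_3 = 0.65, with weaker echoes at lags 6 (0.45), 9 (0.32) and 12 (0.19); the remaining lags stay at or below 0.06.
The dominant spike at lag 3 indicates a seasonal period of 3.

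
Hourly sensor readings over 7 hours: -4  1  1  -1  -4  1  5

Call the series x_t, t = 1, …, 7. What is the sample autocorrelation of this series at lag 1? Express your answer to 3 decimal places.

Mean x̄ = (-4 + 1 + 1 − 1 − 4 + 1 + 5)/7 = -0.1429
Deviations from mean: -3.8571, 1.1429, 1.1429, -0.8571, -3.8571, 1.1429, 5.1429
Σ(x_t−x̄)(x_{t+1}−x̄) = (-4.4082) + (1.3061) + (-0.9796) + (3.3061) + (-4.4082) + (5.8776) = 0.6939
Denominator Σ(x_t−x̄)² = 60.8571
r_1 = 0.6939 / 60.8571 = 0.011

0.011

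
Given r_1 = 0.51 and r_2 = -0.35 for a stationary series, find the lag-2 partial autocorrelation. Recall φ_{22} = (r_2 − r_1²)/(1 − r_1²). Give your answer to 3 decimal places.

φ_{22} = (r_2 − r_1²) / (1 − r_1²)
r_1² = (0.51)² = 0.2601
Numerator = -0.35 − 0.2601 = -0.6101; denominator = 1 − 0.2601 = 0.7399
φ_{22} = -0.6101 / 0.7399 = -0.825

-0.825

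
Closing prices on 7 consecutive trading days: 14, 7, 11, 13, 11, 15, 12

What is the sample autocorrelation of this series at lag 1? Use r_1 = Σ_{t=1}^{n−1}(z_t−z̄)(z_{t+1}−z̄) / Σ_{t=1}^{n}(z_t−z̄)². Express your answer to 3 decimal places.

Mean z̄ = (14 + 7 + 11 + 13 + 11 + 15 + 12)/7 = 11.8571
Deviations from mean: 2.1429, -4.8571, -0.8571, 1.1429, -0.8571, 3.1429, 0.1429
Σ(z_t−z̄)(z_{t+1}−z̄) = (-10.4082) + (4.1633) + (-0.9796) + (-0.9796) + (-2.6939) + (0.4490) = -10.4490
Denominator Σ(z_t−z̄)² = 40.8571
r_1 = -10.4490 / 40.8571 = -0.256

-0.256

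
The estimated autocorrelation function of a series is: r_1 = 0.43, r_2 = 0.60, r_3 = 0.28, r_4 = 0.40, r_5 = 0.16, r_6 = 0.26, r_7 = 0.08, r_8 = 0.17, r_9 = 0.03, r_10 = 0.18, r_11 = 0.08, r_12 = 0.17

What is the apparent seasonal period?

The largest autocorrelation is r_2 = 0.60; the remaining lags stay at or below 0.43.
The dominant spike at lag 2 indicates a seasonal period of 2.

2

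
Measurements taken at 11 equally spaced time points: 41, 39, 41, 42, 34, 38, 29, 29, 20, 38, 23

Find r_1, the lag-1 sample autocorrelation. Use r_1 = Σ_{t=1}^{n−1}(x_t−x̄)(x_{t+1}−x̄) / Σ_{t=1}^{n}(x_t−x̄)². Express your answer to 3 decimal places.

Mean x̄ = (41 + 39 + 41 + 42 + 34 + 38 + 29 + 29 + 20 + 38 + 23)/11 = 34.0000
Numerator Σ_{t=1}^{10}(x_t−x̄)(x_{t+1}−x̄) = 101.0000
Denominator Σ(x_t−x̄)² = 586.0000
r_1 = 101.0000 / 586.0000 = 0.172

0.172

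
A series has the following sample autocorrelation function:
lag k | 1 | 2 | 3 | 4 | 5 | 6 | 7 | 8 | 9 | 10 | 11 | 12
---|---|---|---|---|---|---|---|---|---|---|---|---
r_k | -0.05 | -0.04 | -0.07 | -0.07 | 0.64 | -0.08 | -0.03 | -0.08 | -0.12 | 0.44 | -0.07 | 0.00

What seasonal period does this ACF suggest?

The largest autocorrelation is r_5 = 0.64, with a weaker echo at lag 10 (0.44); the remaining lags stay at or below 0.00.
The dominant spike at lag 5 indicates a seasonal period of 5.

5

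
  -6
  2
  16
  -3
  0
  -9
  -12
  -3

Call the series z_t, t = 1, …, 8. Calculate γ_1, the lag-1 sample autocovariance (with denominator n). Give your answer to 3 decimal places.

12.654

Mean z̄ = (-6 + 2 + 16 − 3 + 0 − 9 − 12 − 3)/8 = -1.8750
Deviations: -4.1250, 3.8750, 17.8750, -1.1250, 1.8750, -7.1250, -10.1250, -1.1250
Σ_{t=1}^{7}(z_t−z̄)(z_{t+1}−z̄) = 101.2344
γ_1 = 101.2344 / 8 = 12.654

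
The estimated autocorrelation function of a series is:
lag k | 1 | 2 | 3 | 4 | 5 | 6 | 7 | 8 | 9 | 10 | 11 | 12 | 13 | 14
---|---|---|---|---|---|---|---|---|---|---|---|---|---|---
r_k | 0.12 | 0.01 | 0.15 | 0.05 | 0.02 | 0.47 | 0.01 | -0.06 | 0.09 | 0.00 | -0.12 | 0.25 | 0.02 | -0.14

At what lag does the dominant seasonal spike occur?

The largest autocorrelation is r_6 = 0.47, with a weaker echo at lag 12 (0.25); the remaining lags stay at or below 0.15.
The dominant spike at lag 6 indicates a seasonal period of 6.

6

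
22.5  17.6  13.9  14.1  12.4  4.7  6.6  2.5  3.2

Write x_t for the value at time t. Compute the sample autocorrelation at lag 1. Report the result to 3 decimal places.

Mean x̄ = (22.5 + 17.6 + 13.9 + 14.1 + 12.4 + 4.7 + 6.6 + 2.5 + 3.2)/9 = 10.8333
Numerator Σ_{t=1}^{8}(x_t−x̄)(x_{t+1}−x̄) = 230.0756
Denominator Σ(x_t−x̄)² = 387.6800
r_1 = 230.0756 / 387.6800 = 0.593

0.593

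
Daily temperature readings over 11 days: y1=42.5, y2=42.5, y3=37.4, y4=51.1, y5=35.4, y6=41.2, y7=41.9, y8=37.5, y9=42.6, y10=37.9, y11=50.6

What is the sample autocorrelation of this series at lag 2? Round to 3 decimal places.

0.201

Mean ȳ = (42.5 + 42.5 + 37.4 + 51.1 + 35.4 + 41.2 + 41.9 + 37.5 + 42.6 + 37.9 + 50.6)/11 = 41.8727
Numerator Σ_{t=1}^{9}(y_t−ȳ)(y_{t+2}−ȳ) = 52.2294
Denominator Σ(y_t−ȳ)² = 259.8818
r_2 = 52.2294 / 259.8818 = 0.201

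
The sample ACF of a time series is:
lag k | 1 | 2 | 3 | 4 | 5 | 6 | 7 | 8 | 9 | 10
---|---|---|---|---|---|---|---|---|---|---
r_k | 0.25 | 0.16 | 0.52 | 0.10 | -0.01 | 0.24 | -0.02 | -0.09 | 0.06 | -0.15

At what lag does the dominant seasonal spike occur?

The largest autocorrelation is r_3 = 0.52; the remaining lags stay at or below 0.25. The elevated value at lag 1 (0.25), dropping to 0.16 at lag 2, reflects decaying short-term dependence rather than seasonality.
The dominant spike at lag 3 indicates a seasonal period of 3.

3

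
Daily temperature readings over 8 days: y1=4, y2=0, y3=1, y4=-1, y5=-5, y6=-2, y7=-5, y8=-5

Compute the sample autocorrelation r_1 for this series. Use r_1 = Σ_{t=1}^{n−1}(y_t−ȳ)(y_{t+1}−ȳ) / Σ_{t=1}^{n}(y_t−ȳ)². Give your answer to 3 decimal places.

Mean ȳ = (4 + 0 + 1 − 1 − 5 − 2 − 5 − 5)/8 = -1.6250
Deviations from mean: 5.6250, 1.6250, 2.6250, 0.6250, -3.3750, -0.3750, -3.3750, -3.3750
Numerator Σ_{t=1}^{7}(y_t−ȳ)(y_{t+1}−ȳ) = 26.8594
Denominator Σ(y_t−ȳ)² = 75.8750
r_1 = 26.8594 / 75.8750 = 0.354

0.354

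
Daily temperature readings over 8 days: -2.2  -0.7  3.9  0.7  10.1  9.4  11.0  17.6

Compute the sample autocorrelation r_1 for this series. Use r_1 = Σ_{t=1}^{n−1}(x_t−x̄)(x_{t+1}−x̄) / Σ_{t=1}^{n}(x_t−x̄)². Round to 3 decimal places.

0.445

Mean x̄ = (-2.2 − 0.7 + 3.9 + 0.7 + 10.1 + 9.4 + 11.0 + 17.6)/8 = 6.2250
Deviations from mean: -8.4250, -6.9250, -2.3250, -5.5250, 3.8750, 3.1750, 4.7750, 11.3750
Σ(x_t−x̄)(x_{t+1}−x̄) = (58.3431) + (16.1006) + (12.8456) + (-21.4094) + (12.3031) + (15.1606) + (54.3156) = 147.6594
Denominator Σ(x_t−x̄)² = 332.1550
r_1 = 147.6594 / 332.1550 = 0.445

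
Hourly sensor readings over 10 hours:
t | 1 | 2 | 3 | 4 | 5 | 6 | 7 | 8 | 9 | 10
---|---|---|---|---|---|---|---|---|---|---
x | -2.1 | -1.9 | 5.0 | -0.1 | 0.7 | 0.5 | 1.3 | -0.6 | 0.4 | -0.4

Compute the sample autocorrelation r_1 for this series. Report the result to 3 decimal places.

-0.221

Mean x̄ = (-2.1 − 1.9 + 5.0 − 0.1 + 0.7 + 0.5 + 1.3 − 0.6 + 0.4 − 0.4)/10 = 0.2800
Numerator Σ_{t=1}^{9}(x_t−x̄)(x_{t+1}−x̄) = -7.8224
Denominator Σ(x_t−x̄)² = 35.3560
r_1 = -7.8224 / 35.3560 = -0.221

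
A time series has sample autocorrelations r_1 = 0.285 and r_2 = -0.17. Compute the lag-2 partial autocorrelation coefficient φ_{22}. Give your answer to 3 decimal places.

-0.273

φ_{22} = (r_2 − r_1²) / (1 − r_1²)
r_1² = (0.285)² = 0.081225
Numerator = -0.17 − 0.0812 = -0.2512; denominator = 1 − 0.0812 = 0.9188
φ_{22} = -0.2512 / 0.9188 = -0.273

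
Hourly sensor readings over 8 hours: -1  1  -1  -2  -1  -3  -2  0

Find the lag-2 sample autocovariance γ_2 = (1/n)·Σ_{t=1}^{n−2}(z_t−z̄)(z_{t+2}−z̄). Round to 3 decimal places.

Mean z̄ = (-1 + 1 − 1 − 2 − 1 − 3 − 2 + 0)/8 = -1.1250
Σ_{t=1}^{6}(z_t−z̄)(z_{t+2}−z̄) = -2.4063
γ_2 = -2.4063 / 8 = -0.301

-0.301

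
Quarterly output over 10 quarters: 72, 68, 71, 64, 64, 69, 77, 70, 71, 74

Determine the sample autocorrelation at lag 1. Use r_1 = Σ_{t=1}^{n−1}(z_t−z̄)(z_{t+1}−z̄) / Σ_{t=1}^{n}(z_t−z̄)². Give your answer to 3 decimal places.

Mean z̄ = (72 + 68 + 71 + 64 + 64 + 69 + 77 + 70 + 71 + 74)/10 = 70.0000
Numerator Σ_{t=1}^{9}(z_t−z̄)(z_{t+1}−z̄) = 27.0000
Denominator Σ(z_t−z̄)² = 148.0000
r_1 = 27.0000 / 148.0000 = 0.182

0.182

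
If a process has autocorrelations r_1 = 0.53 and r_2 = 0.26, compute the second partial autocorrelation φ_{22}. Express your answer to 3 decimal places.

φ_{22} = (r_2 − r_1²) / (1 − r_1²)
r_1² = (0.53)² = 0.2809
Numerator = 0.26 − 0.2809 = -0.0209; denominator = 1 − 0.2809 = 0.7191
φ_{22} = -0.0209 / 0.7191 = -0.029

-0.029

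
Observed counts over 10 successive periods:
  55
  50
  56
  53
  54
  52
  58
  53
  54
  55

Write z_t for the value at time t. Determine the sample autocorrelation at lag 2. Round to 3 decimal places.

Mean z̄ = (55 + 50 + 56 + 53 + 54 + 52 + 58 + 53 + 54 + 55)/10 = 54.0000
Numerator Σ_{t=1}^{8}(z_t−z̄)(z_{t+2}−z̄) = 9.0000
Denominator Σ(z_t−z̄)² = 44.0000
r_2 = 9.0000 / 44.0000 = 0.205

0.205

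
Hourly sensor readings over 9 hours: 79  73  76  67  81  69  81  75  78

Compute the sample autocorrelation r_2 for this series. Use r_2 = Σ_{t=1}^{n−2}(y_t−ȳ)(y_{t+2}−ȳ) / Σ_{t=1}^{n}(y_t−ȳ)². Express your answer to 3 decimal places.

0.640

Mean ȳ = (79 + 73 + 76 + 67 + 81 + 69 + 81 + 75 + 78)/9 = 75.4444
Σ(y_t−ȳ)(y_{t+2}−ȳ) = (1.9753) + (20.6420) + (3.0864) + (54.4198) + (30.8642) + (2.8642) + (14.1975) = 128.0494
Denominator Σ(y_t−ȳ)² = 200.2222
r_2 = 128.0494 / 200.2222 = 0.640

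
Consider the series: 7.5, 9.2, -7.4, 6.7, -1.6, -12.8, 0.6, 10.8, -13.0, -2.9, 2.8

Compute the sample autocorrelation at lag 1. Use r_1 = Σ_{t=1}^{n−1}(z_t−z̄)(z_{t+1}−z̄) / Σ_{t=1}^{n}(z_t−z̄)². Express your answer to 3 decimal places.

-0.213

Mean z̄ = (7.5 + 9.2 − 7.4 + 6.7 − 1.6 − 12.8 + 0.6 + 10.8 − 13.0 − 2.9 + 2.8)/11 = -0.0091
Numerator Σ_{t=1}^{10}(z_t−z̄)(z_{t+1}−z̄) = -151.0146
Denominator Σ(z_t−z̄)² = 709.1891
r_1 = -151.0146 / 709.1891 = -0.213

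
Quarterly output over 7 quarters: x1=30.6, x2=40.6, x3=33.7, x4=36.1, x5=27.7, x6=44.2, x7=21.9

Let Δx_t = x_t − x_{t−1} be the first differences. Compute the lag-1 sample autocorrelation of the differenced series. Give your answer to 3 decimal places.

First differences Δx: 10.0, -6.9, 2.4, -8.4, 16.5, -22.3
Mean of differences = -1.4500
Numerator Σ(Δx_t−Δx̄)(Δx_{t+1}−Δx̄) = -609.1525
Denominator Σ(Δx_t−Δx̄)² = 980.8550
r_1(Δx) = -609.1525 / 980.8550 = -0.621

-0.621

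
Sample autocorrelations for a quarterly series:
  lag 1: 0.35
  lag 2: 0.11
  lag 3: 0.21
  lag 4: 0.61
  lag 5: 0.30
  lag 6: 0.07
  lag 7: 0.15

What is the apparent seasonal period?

4

The largest autocorrelation is r_4 = 0.61; the remaining lags stay at or below 0.35. The elevated value at lag 1 (0.35), dropping to 0.11 at lag 2, reflects decaying short-term dependence rather than seasonality.
The dominant spike at lag 4 indicates a seasonal period of 4.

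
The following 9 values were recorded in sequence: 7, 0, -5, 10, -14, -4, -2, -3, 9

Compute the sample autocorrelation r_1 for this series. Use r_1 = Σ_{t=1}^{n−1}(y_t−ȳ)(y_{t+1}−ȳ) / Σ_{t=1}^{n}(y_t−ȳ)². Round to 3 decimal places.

-0.315

Mean ȳ = (7 + 0 − 5 + 10 − 14 − 4 − 2 − 3 + 9)/9 = -0.2222
Numerator Σ_{t=1}^{8}(y_t−ȳ)(y_{t+1}−ȳ) = -151.0494
Denominator Σ(y_t−ȳ)² = 479.5556
r_1 = -151.0494 / 479.5556 = -0.315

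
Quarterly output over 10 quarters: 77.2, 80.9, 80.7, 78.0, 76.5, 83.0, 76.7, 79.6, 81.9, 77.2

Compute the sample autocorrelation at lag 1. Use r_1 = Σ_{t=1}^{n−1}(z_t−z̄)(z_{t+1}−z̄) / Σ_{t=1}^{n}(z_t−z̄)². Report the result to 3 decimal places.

-0.488

Mean z̄ = (77.2 + 80.9 + 80.7 + 78.0 + 76.5 + 83.0 + 76.7 + 79.6 + 81.9 + 77.2)/10 = 79.1700
Numerator Σ_{t=1}^{9}(z_t−z̄)(z_{t+1}−z̄) = -24.3799
Denominator Σ(z_t−z̄)² = 50.0010
r_1 = -24.3799 / 50.0010 = -0.488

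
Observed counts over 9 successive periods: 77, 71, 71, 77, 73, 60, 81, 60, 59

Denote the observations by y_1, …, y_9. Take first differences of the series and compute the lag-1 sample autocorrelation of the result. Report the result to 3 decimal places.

-0.632

First differences Δy: -6, 0, 6, -4, -13, 21, -21, -1
Mean of differences = -2.2500
Numerator Σ(Δy_t−Δȳ)(Δy_{t+1}−Δȳ) = -694.8125
Denominator Σ(Δy_t−Δȳ)² = 1099.5000
r_1(Δy) = -694.8125 / 1099.5000 = -0.632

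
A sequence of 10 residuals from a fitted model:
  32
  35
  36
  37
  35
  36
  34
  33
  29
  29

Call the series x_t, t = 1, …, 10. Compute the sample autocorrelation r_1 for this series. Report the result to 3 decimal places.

0.581

Mean x̄ = (32 + 35 + 36 + 37 + 35 + 36 + 34 + 33 + 29 + 29)/10 = 33.6000
Numerator Σ_{t=1}^{9}(x_t−x̄)(x_{t+1}−x̄) = 42.0400
Denominator Σ(x_t−x̄)² = 72.4000
r_1 = 42.0400 / 72.4000 = 0.581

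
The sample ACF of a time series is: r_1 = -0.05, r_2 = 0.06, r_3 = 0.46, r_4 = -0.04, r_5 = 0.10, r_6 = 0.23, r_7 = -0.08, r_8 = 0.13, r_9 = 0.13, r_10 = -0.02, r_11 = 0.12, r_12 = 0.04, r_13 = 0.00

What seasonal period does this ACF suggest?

The largest autocorrelation is r_3 = 0.46, with a weaker echo at lag 6 (0.23); the remaining lags stay at or below 0.13.
The dominant spike at lag 3 indicates a seasonal period of 3.

3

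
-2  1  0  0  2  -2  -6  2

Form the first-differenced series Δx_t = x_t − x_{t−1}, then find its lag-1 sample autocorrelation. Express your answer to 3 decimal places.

First differences Δx: 3, -1, 0, 2, -4, -4, 8
Mean of differences = 0.5714
Numerator Σ(Δx_t−Δx̄)(Δx_{t+1}−Δx̄) = -23.3265
Denominator Σ(Δx_t−Δx̄)² = 107.7143
r_1(Δx) = -23.3265 / 107.7143 = -0.217

-0.217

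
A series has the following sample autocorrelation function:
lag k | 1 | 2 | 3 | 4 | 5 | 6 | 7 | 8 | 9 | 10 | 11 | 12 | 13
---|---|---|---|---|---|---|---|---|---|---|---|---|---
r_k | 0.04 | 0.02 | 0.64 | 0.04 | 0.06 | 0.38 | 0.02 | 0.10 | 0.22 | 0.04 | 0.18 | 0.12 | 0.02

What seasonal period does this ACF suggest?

The largest autocorrelation is r_3 = 0.64, with weaker echoes at lags 6 (0.38) and 9 (0.22); the remaining lags stay at or below 0.18.
The dominant spike at lag 3 indicates a seasonal period of 3.

3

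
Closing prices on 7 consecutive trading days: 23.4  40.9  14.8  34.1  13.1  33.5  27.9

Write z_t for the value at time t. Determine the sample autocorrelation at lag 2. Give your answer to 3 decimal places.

Mean z̄ = (23.4 + 40.9 + 14.8 + 34.1 + 13.1 + 33.5 + 27.9)/7 = 26.8143
Σ(z_t−z̄)(z_{t+2}−z̄) = (41.0202) + (102.6245) + (164.7673) + (48.7102) + (-14.8898) = 342.2324
Denominator Σ(z_t−z̄)² = 641.4486
r_2 = 342.2324 / 641.4486 = 0.534

0.534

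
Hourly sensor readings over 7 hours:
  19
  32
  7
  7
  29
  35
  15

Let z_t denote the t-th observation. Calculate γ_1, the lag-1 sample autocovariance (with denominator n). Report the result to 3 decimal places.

Mean z̄ = (19 + 32 + 7 + 7 + 29 + 35 + 15)/7 = 20.5714
Σ_{t=1}^{6}(z_t−z̄)(z_{t+1}−z̄) = -62.0408
γ_1 = -62.0408 / 7 = -8.863

-8.863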